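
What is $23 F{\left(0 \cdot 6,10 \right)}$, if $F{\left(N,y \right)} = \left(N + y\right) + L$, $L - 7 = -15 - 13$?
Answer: $-253$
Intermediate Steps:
$L = -21$ ($L = 7 - 28 = -21$)
$F{\left(N,y \right)} = -21 + N + y$ ($F{\left(N,y \right)} = \left(N + y\right) - 21 = -21 + N + y$)
$23 F{\left(0 \cdot 6,10 \right)} = 23 \left(-21 + 0 \cdot 6 + 10\right) = 23 \left(-21 + 0 + 10\right) = 23 \left(-11\right) = -253$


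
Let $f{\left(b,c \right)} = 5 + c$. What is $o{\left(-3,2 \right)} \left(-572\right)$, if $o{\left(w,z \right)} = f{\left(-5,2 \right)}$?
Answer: $-4004$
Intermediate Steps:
$o{\left(w,z \right)} = 7$ ($o{\left(w,z \right)} = 5 + 2 = 7$)
$o{\left(-3,2 \right)} \left(-572\right) = 7 \left(-572\right) = -4004$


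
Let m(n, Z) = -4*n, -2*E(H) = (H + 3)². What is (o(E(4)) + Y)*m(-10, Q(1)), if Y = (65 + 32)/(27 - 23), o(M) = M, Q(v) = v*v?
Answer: -10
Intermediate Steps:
Q(v) = v²
E(H) = -(3 + H)²/2 (E(H) = -(H + 3)²/2 = -(3 + H)²/2)
Y = 97/4 ≈ 24.250
(o(E(4)) + Y)*m(-10, Q(1)) = (-(3 + 4)²/2 + 97/4)*(-4*(-10)) = (-½*7² + 97/4)*40 = (-½*49 + 97/4)*40 = (-49/2 + 97/4)*40 = -¼*40 = -10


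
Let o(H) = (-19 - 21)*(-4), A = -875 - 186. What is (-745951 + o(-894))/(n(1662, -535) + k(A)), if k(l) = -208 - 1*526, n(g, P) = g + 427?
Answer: -745791/1355 ≈ -550.40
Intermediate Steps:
n(g, P) = 427 + g
A = -1061
k(l) = -734 (k(l) = -208 - 526 = -734)
o(H) = 160 (o(H) = -40*(-4) = 160)
(-745951 + o(-894))/(n(1662, -535) + k(A)) = (-745951 + 160)/((427 + 1662) - 734) = -745791/(2089 - 734) = -745791/1355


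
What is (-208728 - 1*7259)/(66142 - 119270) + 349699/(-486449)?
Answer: 86487851691/25844062472 ≈ 3.3465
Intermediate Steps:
(-208728 - 1*7259)/(66142 - 119270) + 349699/(-486449) = (-208728 - 7259)/(-53128) + 349699*(-1/486449) = -215987*(-1/53128) - 349699/486449 = 215987/53128 - 349699/486449 = 86487851691/25844062472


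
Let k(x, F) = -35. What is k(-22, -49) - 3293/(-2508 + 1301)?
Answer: -38952/1207 ≈ -32.272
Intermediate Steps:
k(-22, -49) - 3293/(-2508 + 1301) = -35 - 3293/(-2508 + 1301) = -35 - 3293/(-1207) = -35 - 3293*(-1/1207) = -35 + 3293/1207 = -38952/1207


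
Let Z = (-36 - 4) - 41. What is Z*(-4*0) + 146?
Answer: 146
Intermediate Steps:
Z = -81 (Z = -40 - 41 = -81)
Z*(-4*0) + 146 = -(-324)*0 + 146 = -81*0 + 146 = 0 + 146 = 146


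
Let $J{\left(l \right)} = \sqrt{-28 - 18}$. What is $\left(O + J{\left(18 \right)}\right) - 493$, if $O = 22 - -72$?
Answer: $-399 + i \sqrt{46} \approx -399.0 + 6.7823 i$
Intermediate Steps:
$J{\left(l \right)} = i \sqrt{46}$ ($J{\left(l \right)} = \sqrt{-46} = i \sqrt{46}$)
$O = 94$ ($O = 22 + 72 = 94$)
$\left(O + J{\left(18 \right)}\right) - 493 = \left(94 + i \sqrt{46}\right) - 493 = -399 + i \sqrt{46}$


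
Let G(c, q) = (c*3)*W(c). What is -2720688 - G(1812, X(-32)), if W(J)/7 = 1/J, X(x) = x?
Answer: -2720709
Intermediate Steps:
W(J) = 7/J (W(J) = 7*(1/J) = 7/J)
G(c, q) = 21 (G(c, q) = (c*3)*(7/c) = (3*c)*(7/c) = 21)
-2720688 - G(1812, X(-32)) = -2720688 - 1*21 = -2720688 - 21 = -2720709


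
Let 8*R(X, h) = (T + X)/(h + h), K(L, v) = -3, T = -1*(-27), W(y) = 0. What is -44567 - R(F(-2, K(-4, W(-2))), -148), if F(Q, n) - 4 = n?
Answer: -26383657/592 ≈ -44567.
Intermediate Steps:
T = 27
F(Q, n) = 4 + n
R(X, h) = (27 + X)/(16*h) (R(X, h) = ((27 + X)/(h + h))/8 = ((27 + X)/((2*h)))/8 = ((27 + X)*(1/(2*h)))/8 = ((27 + X)/(2*h))/8 = (27 + X)/(16*h))
-44567 - R(F(-2, K(-4, W(-2))), -148) = -44567 - (27 + (4 - 3))/(16*(-148)) = -44567 - (-1)*(27 + 1)/(16*148) = -44567 - (-1)*28/(16*148) = -44567 - 1*(-7/592) = -44567 + 7/592 = -26383657/592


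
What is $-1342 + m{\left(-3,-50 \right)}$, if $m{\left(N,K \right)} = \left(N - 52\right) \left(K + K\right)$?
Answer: $4158$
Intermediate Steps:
$m{\left(N,K \right)} = 2 K \left(-52 + N\right)$ ($m{\left(N,K \right)} = \left(-52 + N\right) 2 K = 2 K \left(-52 + N\right)$)
$-1342 + m{\left(-3,-50 \right)} = -1342 + 2 \left(-50\right) \left(-52 - 3\right) = -1342 + 2 \left(-50\right) \left(-55\right) = -1342 + 5500 = 4158$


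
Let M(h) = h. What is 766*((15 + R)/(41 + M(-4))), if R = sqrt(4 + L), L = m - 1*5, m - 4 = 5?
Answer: 11490/37 + 1532*sqrt(2)/37 ≈ 369.10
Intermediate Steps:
m = 9 (m = 4 + 5 = 9)
L = 4 (L = 9 - 1*5 = 9 - 5 = 4)
R = 2*sqrt(2) (R = sqrt(4 + 4) = sqrt(8) = 2*sqrt(2) ≈ 2.8284)
766*((15 + R)/(41 + M(-4))) = 766*((15 + 2*sqrt(2))/(41 - 4)) = 766*((15 + 2*sqrt(2))/37) = 766*((15 + 2*sqrt(2))*(1/37)) = 766*(15/37 + 2*sqrt(2)/37) = 11490/37 + 1532*sqrt(2)/37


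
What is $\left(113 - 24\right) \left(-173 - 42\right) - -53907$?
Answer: $34772$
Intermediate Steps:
$\left(113 - 24\right) \left(-173 - 42\right) - -53907 = 89 \left(-215\right) + 53907 = -19135 + 53907 = 34772$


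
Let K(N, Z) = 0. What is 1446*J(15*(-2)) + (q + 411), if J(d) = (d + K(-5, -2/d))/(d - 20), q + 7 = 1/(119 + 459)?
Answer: 3674929/2890 ≈ 1271.6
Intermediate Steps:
q = -4045/578 (q = -7 + 1/(119 + 459) = -7 + 1/578 = -4045/578 ≈ -6.9983)
J(d) = d/(-20 + d) (J(d) = (d + 0)/(d - 20) = d/(-20 + d))
1446*J(15*(-2)) + (q + 411) = 1446*((15*(-2))/(-20 + 15*(-2))) + (-4045/578 + 411) = 1446*(-30/(-20 - 30)) + 233513/578 = 1446*(-30/(-50)) + 233513/578 = 1446*(-30*(-1/50)) + 233513/578 = 1446*(3/5) + 233513/578 = 4338/5 + 233513/578 = 3674929/2890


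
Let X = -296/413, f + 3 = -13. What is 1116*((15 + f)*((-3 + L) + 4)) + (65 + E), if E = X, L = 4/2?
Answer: -1356175/413 ≈ -3283.7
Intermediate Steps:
f = -16 (f = -3 - 13 = -16)
L = 2 (L = 4*(1/2) = 2)
X = -296/413 (X = -296*1/413 = -296/413 ≈ -0.71671)
E = -296/413 ≈ -0.71671
1116*((15 + f)*((-3 + L) + 4)) + (65 + E) = 1116*((15 - 16)*((-3 + 2) + 4)) + (65 - 296/413) = 1116*(-(-1 + 4)) + 26549/413 = 1116*(-1*3) + 26549/413 = 1116*(-3) + 26549/413 = -3348 + 26549/413 = -1356175/413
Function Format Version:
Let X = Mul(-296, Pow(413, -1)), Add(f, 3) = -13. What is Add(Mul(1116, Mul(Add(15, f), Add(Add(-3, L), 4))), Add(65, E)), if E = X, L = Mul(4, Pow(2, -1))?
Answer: Rational(-1356175, 413) ≈ -3283.7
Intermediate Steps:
f = -16 (f = Add(-3, -13) = -16)
L = 2 (L = Mul(4, Rational(1, 2)) = 2)
X = Rational(-296, 413) (X = Mul(-296, Rational(1, 413)) = Rational(-296, 413) ≈ -0.71671)
E = Rational(-296, 413) ≈ -0.71671
Add(Mul(1116, Mul(Add(15, f), Add(Add(-3, L), 4))), Add(65, E)) = Add(Mul(1116, Mul(Add(15, -16), Add(Add(-3, 2), 4))), Add(65, Rational(-296, 413))) = Add(Mul(1116, Mul(-1, Add(-1, 4))), Rational(26549, 413)) = Add(Mul(1116, Mul(-1, 3)), Rational(26549, 413)) = Add(Mul(1116, -3), Rational(26549, 413)) = Add(-3348, Rational(26549, 413)) = Rational(-1356175, 413)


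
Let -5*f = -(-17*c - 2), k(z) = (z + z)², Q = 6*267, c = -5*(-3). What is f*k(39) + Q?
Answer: -1555578/5 ≈ -3.1112e+5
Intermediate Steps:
c = 15
Q = 1602
k(z) = 4*z² (k(z) = (2*z)² = 4*z²)
f = -257/5 (f = -(-1)*(-17*15 - 2)/5 = -(-1)*(-255 - 2)/5 = -(-1)*(-257)/5 = -⅕*257 = -257/5 ≈ -51.400)
f*k(39) + Q = -1028*39²/5 + 1602 = -1028*1521/5 + 1602 = -257/5*6084 + 1602 = -1563588/5 + 1602 = -1555578/5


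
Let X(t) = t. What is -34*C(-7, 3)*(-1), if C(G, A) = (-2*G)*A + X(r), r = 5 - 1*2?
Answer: 1530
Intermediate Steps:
r = 3 (r = 5 - 2 = 3)
C(G, A) = 3 - 2*A*G (C(G, A) = (-2*G)*A + 3 = -2*A*G + 3 = 3 - 2*A*G)
-34*C(-7, 3)*(-1) = -34*(3 - 2*3*(-7))*(-1) = -34*(3 + 42)*(-1) = -34*45*(-1) = -1530*(-1) = 1530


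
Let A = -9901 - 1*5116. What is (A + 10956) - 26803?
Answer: -30864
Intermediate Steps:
A = -15017 (A = -9901 - 5116 = -15017)
(A + 10956) - 26803 = (-15017 + 10956) - 26803 = -4061 - 26803 = -30864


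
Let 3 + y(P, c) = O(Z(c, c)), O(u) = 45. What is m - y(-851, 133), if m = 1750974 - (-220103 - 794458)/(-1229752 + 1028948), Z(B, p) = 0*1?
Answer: 351593134767/200804 ≈ 1.7509e+6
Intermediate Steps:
Z(B, p) = 0
y(P, c) = 42 (y(P, c) = -3 + 45 = 42)
m = 351601568535/200804 (m = 1750974 - (-1014561)/(-200804) = 1750974 - (-1014561)*(-1)/200804 = 1750974 - 1*1014561/200804 = 1750974 - 1014561/200804 = 351601568535/200804 ≈ 1.7510e+6)
m - y(-851, 133) = 351601568535/200804 - 1*42 = 351601568535/200804 - 42 = 351593134767/200804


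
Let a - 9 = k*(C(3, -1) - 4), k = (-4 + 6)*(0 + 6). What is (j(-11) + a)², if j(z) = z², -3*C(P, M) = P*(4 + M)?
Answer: 2116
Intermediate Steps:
C(P, M) = -P*(4 + M)/3
k = 12 (k = 2*6 = 12)
a = -75 (a = 9 + 12*(-⅓*3*(4 - 1) - 4) = 9 + 12*(-⅓*3*3 - 4) = 9 + 12*(-3 - 4) = 9 + 12*(-7) = 9 - 84 = -75)
(j(-11) + a)² = ((-11)² - 75)² = (121 - 75)² = 46² = 2116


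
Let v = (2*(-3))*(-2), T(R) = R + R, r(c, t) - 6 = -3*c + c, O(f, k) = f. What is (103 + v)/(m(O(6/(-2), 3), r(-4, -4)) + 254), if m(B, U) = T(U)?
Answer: 115/282 ≈ 0.40780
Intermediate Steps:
r(c, t) = 6 - 2*c (r(c, t) = 6 + (-3*c + c) = 6 - 2*c)
T(R) = 2*R
m(B, U) = 2*U
v = 12 (v = -6*(-2) = 12)
(103 + v)/(m(O(6/(-2), 3), r(-4, -4)) + 254) = (103 + 12)/(2*(6 - 2*(-4)) + 254) = 115/(2*(6 + 8) + 254) = 115/(2*14 + 254) = 115/(28 + 254) = 115/282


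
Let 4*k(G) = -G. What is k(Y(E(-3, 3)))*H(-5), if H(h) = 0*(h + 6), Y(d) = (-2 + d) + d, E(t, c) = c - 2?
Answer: 0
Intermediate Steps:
E(t, c) = -2 + c
Y(d) = -2 + 2*d
k(G) = -G/4 (k(G) = (-G)/4 = -G/4)
H(h) = 0 (H(h) = 0*(6 + h) = 0)
k(Y(E(-3, 3)))*H(-5) = -(-2 + 2*(-2 + 3))/4*0 = -(-2 + 2*1)/4*0 = -(-2 + 2)/4*0 = -1/4*0*0 = 0*0 = 0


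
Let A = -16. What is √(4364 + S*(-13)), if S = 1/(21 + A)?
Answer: 3*√12115/5 ≈ 66.041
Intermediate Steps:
S = ⅕ (S = 1/(21 - 16) = 1/5 = ⅕ ≈ 0.20000)
√(4364 + S*(-13)) = √(4364 + (⅕)*(-13)) = √(4364 - 13/5) = √(21807/5) = 3*√12115/5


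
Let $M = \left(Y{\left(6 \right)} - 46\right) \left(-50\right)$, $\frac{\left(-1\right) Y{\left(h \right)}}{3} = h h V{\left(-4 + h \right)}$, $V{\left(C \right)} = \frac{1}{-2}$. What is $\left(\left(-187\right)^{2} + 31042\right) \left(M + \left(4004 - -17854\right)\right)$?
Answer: $1416464038$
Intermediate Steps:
$V{\left(C \right)} = - \frac{1}{2}$
$Y{\left(h \right)} = \frac{3 h^{2}}{2}$ ($Y{\left(h \right)} = - 3 h h \left(- \frac{1}{2}\right) = - 3 h^{2} \left(- \frac{1}{2}\right) = - 3 \left(- \frac{h^{2}}{2}\right) = \frac{3 h^{2}}{2}$)
$M = -400$ ($M = \left(\frac{3 \cdot 6^{2}}{2} - 46\right) \left(-50\right) = \left(\frac{3}{2} \cdot 36 - 46\right) \left(-50\right) = \left(54 - 46\right) \left(-50\right) = 8 \left(-50\right) = -400$)
$\left(\left(-187\right)^{2} + 31042\right) \left(M + \left(4004 - -17854\right)\right) = \left(\left(-187\right)^{2} + 31042\right) \left(-400 + \left(4004 - -17854\right)\right) = \left(34969 + 31042\right) \left(-400 + \left(4004 + 17854\right)\right) = 66011 \left(-400 + 21858\right) = 66011 \cdot 21458 = 1416464038$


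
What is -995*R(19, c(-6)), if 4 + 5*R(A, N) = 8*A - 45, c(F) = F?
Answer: -20497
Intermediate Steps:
R(A, N) = -49/5 + 8*A/5 (R(A, N) = -4/5 + (8*A - 45)/5 = -4/5 + (-45 + 8*A)/5 = -4/5 + (-9 + 8*A/5) = -49/5 + 8*A/5)
-995*R(19, c(-6)) = -995*(-49/5 + (8/5)*19) = -995*(-49/5 + 152/5) = -995*103/5 = -20497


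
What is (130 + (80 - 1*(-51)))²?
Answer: 68121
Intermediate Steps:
(130 + (80 - 1*(-51)))² = (130 + (80 + 51))² = (130 + 131)² = 261² = 68121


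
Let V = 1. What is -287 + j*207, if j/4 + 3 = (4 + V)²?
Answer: 17929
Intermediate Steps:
j = 88 (j = -12 + 4*(4 + 1)² = -12 + 4*5² = -12 + 4*25 = -12 + 100 = 88)
-287 + j*207 = -287 + 88*207 = -287 + 18216 = 17929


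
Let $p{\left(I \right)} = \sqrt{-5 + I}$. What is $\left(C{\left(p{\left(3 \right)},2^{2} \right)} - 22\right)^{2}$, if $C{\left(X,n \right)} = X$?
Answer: $\left(22 - i \sqrt{2}\right)^{2} \approx 482.0 - 62.225 i$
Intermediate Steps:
$\left(C{\left(p{\left(3 \right)},2^{2} \right)} - 22\right)^{2} = \left(\sqrt{-5 + 3} - 22\right)^{2} = \left(\sqrt{-2} - 22\right)^{2} = \left(i \sqrt{2} - 22\right)^{2} = \left(-22 + i \sqrt{2}\right)^{2}$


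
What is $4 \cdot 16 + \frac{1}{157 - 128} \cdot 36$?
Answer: $\frac{1892}{29} \approx 65.241$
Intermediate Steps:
$4 \cdot 16 + \frac{1}{157 - 128} \cdot 36 = 64 + \frac{1}{29} \cdot 36 = 64 + \frac{36}{29} = \frac{1892}{29}$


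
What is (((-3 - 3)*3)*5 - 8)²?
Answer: 9604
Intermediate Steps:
(((-3 - 3)*3)*5 - 8)² = (-6*3*5 - 8)² = (-18*5 - 8)² = (-90 - 8)² = (-98)² = 9604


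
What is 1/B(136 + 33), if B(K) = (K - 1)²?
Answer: 1/28224 ≈ 3.5431e-5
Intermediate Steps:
B(K) = (-1 + K)²
1/B(136 + 33) = 1/((-1 + (136 + 33))²) = 1/((-1 + 169)²) = 1/(168²) = 1/28224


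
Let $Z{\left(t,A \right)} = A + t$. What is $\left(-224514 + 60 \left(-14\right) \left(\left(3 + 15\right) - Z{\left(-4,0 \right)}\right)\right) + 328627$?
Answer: $85633$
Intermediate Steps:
$\left(-224514 + 60 \left(-14\right) \left(\left(3 + 15\right) - Z{\left(-4,0 \right)}\right)\right) + 328627 = \left(-224514 + 60 \left(-14\right) \left(\left(3 + 15\right) - \left(0 - 4\right)\right)\right) + 328627 = \left(-224514 - 840 \left(18 - -4\right)\right) + 328627 = \left(-224514 - 840 \left(18 + 4\right)\right) + 328627 = \left(-224514 - 18480\right) + 328627 = -242994 + 328627 = 85633$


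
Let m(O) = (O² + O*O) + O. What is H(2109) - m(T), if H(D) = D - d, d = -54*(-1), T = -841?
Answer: -1411666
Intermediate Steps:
d = 54
m(O) = O + 2*O² (m(O) = (O² + O²) + O = 2*O² + O = O + 2*O²)
H(D) = -54 + D (H(D) = D - 1*54 = D - 54 = -54 + D)
H(2109) - m(T) = (-54 + 2109) - (-841)*(1 + 2*(-841)) = 2055 - (-841)*(1 - 1682) = 2055 - (-841)*(-1681) = 2055 - 1*1413721 = 2055 - 1413721 = -1411666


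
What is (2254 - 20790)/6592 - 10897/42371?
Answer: -107152735/34913704 ≈ -3.0691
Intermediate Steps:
(2254 - 20790)/6592 - 10897/42371 = -18536*1/6592 - 10897*1/42371 = -2317/824 - 10897/42371 = -107152735/34913704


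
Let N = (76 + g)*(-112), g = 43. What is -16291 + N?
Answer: -29619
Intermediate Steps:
N = -13328 (N = (76 + 43)*(-112) = 119*(-112) = -13328)
-16291 + N = -16291 - 13328 = -29619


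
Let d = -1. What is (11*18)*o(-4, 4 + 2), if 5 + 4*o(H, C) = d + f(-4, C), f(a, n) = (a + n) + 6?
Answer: 99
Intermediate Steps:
f(a, n) = 6 + a + n
o(H, C) = -1 + C/4 (o(H, C) = -5/4 + (-1 + (6 - 4 + C))/4 = -5/4 + (-1 + (2 + C))/4 = -5/4 + (1 + C)/4 = -5/4 + (¼ + C/4) = -1 + C/4)
(11*18)*o(-4, 4 + 2) = (11*18)*(-1 + (4 + 2)/4) = 198*(-1 + (¼)*6) = 198*(-1 + 3/2) = 198*(½) = 99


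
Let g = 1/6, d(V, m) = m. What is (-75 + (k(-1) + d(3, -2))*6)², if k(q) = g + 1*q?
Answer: 8464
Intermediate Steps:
g = ⅙ (g = 1*(⅙) = ⅙ ≈ 0.16667)
k(q) = ⅙ + q (k(q) = ⅙ + 1*q = ⅙ + q)
(-75 + (k(-1) + d(3, -2))*6)² = (-75 + ((⅙ - 1) - 2)*6)² = (-75 + (-⅚ - 2)*6)² = (-75 - 17/6*6)² = (-75 - 17)² = (-92)² = 8464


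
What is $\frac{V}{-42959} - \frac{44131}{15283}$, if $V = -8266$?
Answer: $- \frac{104087903}{38620141} \approx -2.6952$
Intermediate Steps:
$\frac{V}{-42959} - \frac{44131}{15283} = - \frac{8266}{-42959} - \frac{44131}{15283} = \left(-8266\right) \left(- \frac{1}{42959}\right) - \frac{44131}{15283} = \frac{8266}{42959} - \frac{44131}{15283} = - \frac{104087903}{38620141}$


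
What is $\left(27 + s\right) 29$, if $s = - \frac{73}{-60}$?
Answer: $\frac{49097}{60} \approx 818.28$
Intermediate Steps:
$s = \frac{73}{60}$ ($s = \left(-73\right) \left(- \frac{1}{60}\right) = \frac{73}{60} \approx 1.2167$)
$\left(27 + s\right) 29 = \left(27 + \frac{73}{60}\right) 29 = \frac{1693}{60} \cdot 29 = \frac{49097}{60}$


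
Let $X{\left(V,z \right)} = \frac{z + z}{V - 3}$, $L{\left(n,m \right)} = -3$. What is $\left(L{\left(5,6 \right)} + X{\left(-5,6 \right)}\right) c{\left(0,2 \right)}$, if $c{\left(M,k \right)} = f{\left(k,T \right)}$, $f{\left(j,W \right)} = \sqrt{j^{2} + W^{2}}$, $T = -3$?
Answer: $- \frac{9 \sqrt{13}}{2} \approx -16.225$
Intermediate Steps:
$f{\left(j,W \right)} = \sqrt{W^{2} + j^{2}}$
$c{\left(M,k \right)} = \sqrt{9 + k^{2}}$ ($c{\left(M,k \right)} = \sqrt{\left(-3\right)^{2} + k^{2}} = \sqrt{9 + k^{2}}$)
$X{\left(V,z \right)} = \frac{2 z}{-3 + V}$
$\left(L{\left(5,6 \right)} + X{\left(-5,6 \right)}\right) c{\left(0,2 \right)} = \left(-3 + 2 \cdot 6 \frac{1}{-3 - 5}\right) \sqrt{9 + 2^{2}} = \left(-3 + 2 \cdot 6 \frac{1}{-8}\right) \sqrt{9 + 4} = \left(-3 + 2 \cdot 6 \left(- \frac{1}{8}\right)\right) \sqrt{13} = \left(-3 - \frac{3}{2}\right) \sqrt{13} = - \frac{9 \sqrt{13}}{2}$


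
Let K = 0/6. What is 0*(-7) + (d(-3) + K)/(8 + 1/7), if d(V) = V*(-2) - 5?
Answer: 7/57 ≈ 0.12281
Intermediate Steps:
d(V) = -5 - 2*V (d(V) = -2*V - 5 = -5 - 2*V)
K = 0 (K = 0*(1/6) = 0)
0*(-7) + (d(-3) + K)/(8 + 1/7) = 0*(-7) + ((-5 - 2*(-3)) + 0)/(8 + 1/7) = 0 + ((-5 + 6) + 0)/(8 + 1*(1/7)) = 0 + (1 + 0)/(8 + 1/7) = 0 + 1/(57/7) = 0 + 1*(7/57) = 0 + 7/57 = 7/57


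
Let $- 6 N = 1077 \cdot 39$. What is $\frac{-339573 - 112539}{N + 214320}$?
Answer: $- \frac{301408}{138213} \approx -2.1807$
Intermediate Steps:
$N = - \frac{14001}{2}$ ($N = - \frac{1077 \cdot 39}{6} = \left(- \frac{1}{6}\right) 42003 = - \frac{14001}{2} \approx -7000.5$)
$\frac{-339573 - 112539}{N + 214320} = \frac{-339573 - 112539}{- \frac{14001}{2} + 214320} = - \frac{452112}{\frac{414639}{2}} = \left(-452112\right) \frac{2}{414639} = - \frac{301408}{138213}$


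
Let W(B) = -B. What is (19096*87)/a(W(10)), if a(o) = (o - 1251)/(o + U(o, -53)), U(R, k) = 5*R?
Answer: 99681120/1261 ≈ 79049.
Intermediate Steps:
a(o) = (-1251 + o)/(6*o) (a(o) = (o - 1251)/(o + 5*o) = (-1251 + o)/((6*o)) = (-1251 + o)*(1/(6*o)) = (-1251 + o)/(6*o))
(19096*87)/a(W(10)) = (19096*87)/(((-1251 - 1*10)/(6*((-1*10))))) = 1661352/(((⅙)*(-1251 - 10)/(-10))) = 1661352/(((⅙)*(-⅒)*(-1261))) = 1661352/(1261/60) = 1661352*(60/1261) = 99681120/1261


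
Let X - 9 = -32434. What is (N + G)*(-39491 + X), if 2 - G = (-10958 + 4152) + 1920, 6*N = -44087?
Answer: 176901374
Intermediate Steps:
X = -32425 (X = 9 - 32434 = -32425)
N = -44087/6 (N = (1/6)*(-44087) = -44087/6 ≈ -7347.8)
G = 4888 (G = 2 - ((-10958 + 4152) + 1920) = 2 - (-6806 + 1920) = 2 - 1*(-4886) = 2 + 4886 = 4888)
(N + G)*(-39491 + X) = (-44087/6 + 4888)*(-39491 - 32425) = -14759/6*(-71916) = 176901374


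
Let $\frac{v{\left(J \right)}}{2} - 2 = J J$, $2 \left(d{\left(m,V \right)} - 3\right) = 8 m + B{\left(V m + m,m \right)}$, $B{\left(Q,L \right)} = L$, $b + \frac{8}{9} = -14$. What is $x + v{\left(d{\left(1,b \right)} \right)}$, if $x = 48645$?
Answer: $\frac{97523}{2} \approx 48762.0$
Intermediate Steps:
$b = - \frac{134}{9}$ ($b = - \frac{8}{9} - 14 = - \frac{134}{9} \approx -14.889$)
$d{\left(m,V \right)} = 3 + \frac{9 m}{2}$ ($d{\left(m,V \right)} = 3 + \frac{8 m + m}{2} = 3 + \frac{9 m}{2}$)
$v{\left(J \right)} = 4 + 2 J^{2}$ ($v{\left(J \right)} = 4 + 2 J J = 4 + 2 J^{2}$)
$x + v{\left(d{\left(1,b \right)} \right)} = 48645 + \left(4 + 2 \left(3 + \frac{9}{2} \cdot 1\right)^{2}\right) = 48645 + \left(4 + 2 \left(3 + \frac{9}{2}\right)^{2}\right) = 48645 + \left(4 + 2 \left(\frac{15}{2}\right)^{2}\right) = 48645 + \left(4 + 2 \cdot \frac{225}{4}\right) = 48645 + \left(4 + \frac{225}{2}\right) = 48645 + \frac{233}{2} = \frac{97523}{2}$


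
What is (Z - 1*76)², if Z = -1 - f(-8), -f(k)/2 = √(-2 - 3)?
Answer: 5909 - 308*I*√5 ≈ 5909.0 - 688.71*I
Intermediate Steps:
f(k) = -2*I*√5 (f(k) = -2*√(-2 - 3) = -2*I*√5)
Z = -1 + 2*I*√5 (Z = -1 - (-2)*I*√5 = -1 + 2*I*√5 ≈ -1.0 + 4.4721*I)
(Z - 1*76)² = ((-1 + 2*I*√5) - 1*76)² = ((-1 + 2*I*√5) - 76)² = (-77 + 2*I*√5)²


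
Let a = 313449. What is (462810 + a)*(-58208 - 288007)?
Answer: -268752509685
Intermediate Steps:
(462810 + a)*(-58208 - 288007) = (462810 + 313449)*(-58208 - 288007) = 776259*(-346215) = -268752509685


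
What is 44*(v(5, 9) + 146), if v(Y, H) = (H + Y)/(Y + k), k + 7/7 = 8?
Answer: 19426/3 ≈ 6475.3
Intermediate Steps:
k = 7 (k = -1 + 8 = 7)
v(Y, H) = (H + Y)/(7 + Y) (v(Y, H) = (H + Y)/(Y + 7) = (H + Y)/(7 + Y))
44*(v(5, 9) + 146) = 44*((9 + 5)/(7 + 5) + 146) = 44*(14/12 + 146) = 44*((1/12)*14 + 146) = 44*(7/6 + 146) = 44*(883/6) = 19426/3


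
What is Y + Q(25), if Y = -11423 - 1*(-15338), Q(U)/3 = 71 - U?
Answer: 4053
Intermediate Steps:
Q(U) = 213 - 3*U (Q(U) = 3*(71 - U) = 213 - 3*U)
Y = 3915 (Y = -11423 + 15338 = 3915)
Y + Q(25) = 3915 + (213 - 3*25) = 3915 + (213 - 75) = 3915 + 138 = 4053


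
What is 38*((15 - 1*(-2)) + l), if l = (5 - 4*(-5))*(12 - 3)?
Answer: 9196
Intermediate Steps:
l = 225 (l = (5 + 20)*9 = 25*9 = 225)
38*((15 - 1*(-2)) + l) = 38*((15 - 1*(-2)) + 225) = 38*((15 + 2) + 225) = 38*(17 + 225) = 38*242 = 9196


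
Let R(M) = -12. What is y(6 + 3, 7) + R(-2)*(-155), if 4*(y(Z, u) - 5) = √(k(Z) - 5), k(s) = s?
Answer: 3731/2 ≈ 1865.5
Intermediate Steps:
y(Z, u) = 5 + √(-5 + Z)/4 (y(Z, u) = 5 + √(Z - 5)/4 = 5 + √(-5 + Z)/4)
y(6 + 3, 7) + R(-2)*(-155) = (5 + √(-5 + (6 + 3))/4) - 12*(-155) = (5 + √(-5 + 9)/4) + 1860 = (5 + √4/4) + 1860 = (5 + (¼)*2) + 1860 = (5 + ½) + 1860 = 11/2 + 1860 = 3731/2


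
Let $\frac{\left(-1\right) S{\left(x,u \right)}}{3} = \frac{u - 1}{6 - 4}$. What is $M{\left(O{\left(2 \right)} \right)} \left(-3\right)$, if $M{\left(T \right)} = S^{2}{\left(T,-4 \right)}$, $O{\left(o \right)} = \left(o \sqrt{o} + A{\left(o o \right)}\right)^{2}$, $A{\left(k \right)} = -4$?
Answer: $- \frac{675}{4} \approx -168.75$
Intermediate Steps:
$S{\left(x,u \right)} = \frac{3}{2} - \frac{3 u}{2}$ ($S{\left(x,u \right)} = - 3 \frac{u - 1}{6 - 4} = - 3 \frac{-1 + u}{2} = - 3 \left(-1 + u\right) \frac{1}{2} = - 3 \left(- \frac{1}{2} + \frac{u}{2}\right) = \frac{3}{2} - \frac{3 u}{2}$)
$O{\left(o \right)} = \left(-4 + o^{\frac{3}{2}}\right)^{2}$ ($O{\left(o \right)} = \left(o \sqrt{o} - 4\right)^{2} = \left(o^{\frac{3}{2}} - 4\right)^{2} = \left(-4 + o^{\frac{3}{2}}\right)^{2}$)
$M{\left(T \right)} = \frac{225}{4}$ ($M{\left(T \right)} = \left(\frac{3}{2} - -6\right)^{2} = \left(\frac{3}{2} + 6\right)^{2} = \left(\frac{15}{2}\right)^{2} = \frac{225}{4}$)
$M{\left(O{\left(2 \right)} \right)} \left(-3\right) = \frac{225}{4} \left(-3\right) = - \frac{675}{4}$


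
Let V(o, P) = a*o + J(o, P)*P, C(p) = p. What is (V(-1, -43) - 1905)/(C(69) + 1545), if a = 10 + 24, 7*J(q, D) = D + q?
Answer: -11681/11298 ≈ -1.0339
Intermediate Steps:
J(q, D) = D/7 + q/7 (J(q, D) = (D + q)/7 = D/7 + q/7)
a = 34
V(o, P) = 34*o + P*(P/7 + o/7) (V(o, P) = 34*o + (P/7 + o/7)*P = 34*o + P*(P/7 + o/7))
(V(-1, -43) - 1905)/(C(69) + 1545) = ((34*(-1) + (⅐)*(-43)*(-43 - 1)) - 1905)/(69 + 1545) = ((-34 + (⅐)*(-43)*(-44)) - 1905)/1614 = ((-34 + 1892/7) - 1905)*(1/1614) = (1654/7 - 1905)*(1/1614) = -11681/7*1/1614 = -11681/11298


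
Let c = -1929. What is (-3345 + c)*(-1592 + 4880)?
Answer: -17340912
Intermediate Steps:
(-3345 + c)*(-1592 + 4880) = (-3345 - 1929)*(-1592 + 4880) = -5274*3288 = -17340912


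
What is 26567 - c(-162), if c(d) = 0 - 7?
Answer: 26574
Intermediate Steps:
c(d) = -7
26567 - c(-162) = 26567 - 1*(-7) = 26567 + 7 = 26574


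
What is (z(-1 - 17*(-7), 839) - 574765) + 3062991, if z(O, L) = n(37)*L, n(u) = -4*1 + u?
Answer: 2515913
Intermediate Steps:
n(u) = -4 + u
z(O, L) = 33*L (z(O, L) = (-4 + 37)*L = 33*L)
(z(-1 - 17*(-7), 839) - 574765) + 3062991 = (33*839 - 574765) + 3062991 = (27687 - 574765) + 3062991 = -547078 + 3062991 = 2515913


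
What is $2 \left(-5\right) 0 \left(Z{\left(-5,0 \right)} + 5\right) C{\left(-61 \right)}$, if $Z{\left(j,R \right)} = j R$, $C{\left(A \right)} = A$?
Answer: $0$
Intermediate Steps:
$Z{\left(j,R \right)} = R j$
$2 \left(-5\right) 0 \left(Z{\left(-5,0 \right)} + 5\right) C{\left(-61 \right)} = 2 \left(-5\right) 0 \left(0 \left(-5\right) + 5\right) \left(-61\right) = - 10 \cdot 0 \left(0 + 5\right) \left(-61\right) = - 10 \cdot 0 \cdot 5 \left(-61\right) = \left(-10\right) 0 \left(-61\right) = 0 \left(-61\right) = 0$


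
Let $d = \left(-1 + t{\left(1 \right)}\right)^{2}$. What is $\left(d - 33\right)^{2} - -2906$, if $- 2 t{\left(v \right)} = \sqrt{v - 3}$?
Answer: $\frac{15841}{4} - 65 i \sqrt{2} \approx 3960.3 - 91.924 i$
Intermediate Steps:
$t{\left(v \right)} = - \frac{\sqrt{-3 + v}}{2}$ ($t{\left(v \right)} = - \frac{\sqrt{v - 3}}{2} = - \frac{\sqrt{-3 + v}}{2}$)
$d = \left(-1 - \frac{i \sqrt{2}}{2}\right)^{2}$ ($d = \left(-1 - \frac{\sqrt{-3 + 1}}{2}\right)^{2} = \left(-1 - \frac{\sqrt{-2}}{2}\right)^{2} = \left(-1 - \frac{i \sqrt{2}}{2}\right)^{2} \approx 0.5 + 1.4142 i$)
$\left(d - 33\right)^{2} - -2906 = \left(\left(\frac{1}{2} + i \sqrt{2}\right) - 33\right)^{2} - -2906 = \left(- \frac{65}{2} + i \sqrt{2}\right)^{2} + 2906 = 2906 + \left(- \frac{65}{2} + i \sqrt{2}\right)^{2}$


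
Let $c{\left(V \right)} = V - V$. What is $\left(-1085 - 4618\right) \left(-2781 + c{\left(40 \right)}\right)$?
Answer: $15860043$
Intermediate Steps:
$c{\left(V \right)} = 0$
$\left(-1085 - 4618\right) \left(-2781 + c{\left(40 \right)}\right) = \left(-1085 - 4618\right) \left(-2781 + 0\right) = \left(-5703\right) \left(-2781\right) = 15860043$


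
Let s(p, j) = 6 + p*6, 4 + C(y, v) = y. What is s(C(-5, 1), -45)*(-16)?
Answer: 768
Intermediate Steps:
C(y, v) = -4 + y
s(p, j) = 6 + 6*p
s(C(-5, 1), -45)*(-16) = (6 + 6*(-4 - 5))*(-16) = (6 + 6*(-9))*(-16) = (6 - 54)*(-16) = -48*(-16) = 768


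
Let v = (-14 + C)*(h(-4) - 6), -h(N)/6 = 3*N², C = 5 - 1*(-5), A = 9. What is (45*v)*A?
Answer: 476280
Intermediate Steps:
C = 10 (C = 5 + 5 = 10)
h(N) = -18*N²
v = 1176 (v = (-14 + 10)*(-18*(-4)² - 6) = -4*(-18*16 - 6) = -4*(-288 - 6) = -4*(-294) = 1176)
(45*v)*A = (45*1176)*9 = 52920*9 = 476280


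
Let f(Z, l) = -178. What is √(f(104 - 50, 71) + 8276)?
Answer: √8098 ≈ 89.989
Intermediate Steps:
√(f(104 - 50, 71) + 8276) = √(-178 + 8276) = √8098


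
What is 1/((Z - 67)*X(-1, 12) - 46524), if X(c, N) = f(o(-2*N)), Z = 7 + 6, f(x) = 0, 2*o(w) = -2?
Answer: -1/46524 ≈ -2.1494e-5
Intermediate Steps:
o(w) = -1 (o(w) = (½)*(-2) = -1)
Z = 13
X(c, N) = 0
1/((Z - 67)*X(-1, 12) - 46524) = 1/((13 - 67)*0 - 46524) = 1/(-54*0 - 46524) = 1/(0 - 46524) = 1/(-46524) = -1/46524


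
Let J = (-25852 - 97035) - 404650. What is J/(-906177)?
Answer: 527537/906177 ≈ 0.58216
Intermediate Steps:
J = -527537 (J = -122887 - 404650 = -527537)
J/(-906177) = -527537/(-906177) = -527537*(-1/906177) = 527537/906177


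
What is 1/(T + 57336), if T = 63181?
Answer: 1/120517 ≈ 8.2976e-6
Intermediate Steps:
1/(T + 57336) = 1/(63181 + 57336) = 1/120517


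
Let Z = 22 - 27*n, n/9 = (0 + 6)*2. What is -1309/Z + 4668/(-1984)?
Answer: -1364017/717712 ≈ -1.9005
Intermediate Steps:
n = 108 (n = 9*((0 + 6)*2) = 9*(6*2) = 9*12 = 108)
Z = -2894 (Z = 22 - 27*108 = 22 - 2916 = -2894)
-1309/Z + 4668/(-1984) = -1309/(-2894) + 4668/(-1984) = -1309*(-1/2894) + 4668*(-1/1984) = 1309/2894 - 1167/496 = -1364017/717712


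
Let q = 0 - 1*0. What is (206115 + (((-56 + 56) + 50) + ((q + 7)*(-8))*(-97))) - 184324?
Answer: 27273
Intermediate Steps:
q = 0 (q = 0 + 0 = 0)
(206115 + (((-56 + 56) + 50) + ((q + 7)*(-8))*(-97))) - 184324 = (206115 + (((-56 + 56) + 50) + ((0 + 7)*(-8))*(-97))) - 184324 = (206115 + ((0 + 50) + (7*(-8))*(-97))) - 184324 = (206115 + (50 - 56*(-97))) - 184324 = (206115 + (50 + 5432)) - 184324 = (206115 + 5482) - 184324 = 211597 - 184324 = 27273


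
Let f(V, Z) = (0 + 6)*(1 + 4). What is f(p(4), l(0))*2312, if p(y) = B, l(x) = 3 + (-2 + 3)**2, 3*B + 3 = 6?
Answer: 69360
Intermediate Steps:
B = 1 (B = -1 + (1/3)*6 = -1 + 2 = 1)
l(x) = 4 (l(x) = 3 + 1**2 = 3 + 1 = 4)
p(y) = 1
f(V, Z) = 30 (f(V, Z) = 6*5 = 30)
f(p(4), l(0))*2312 = 30*2312 = 69360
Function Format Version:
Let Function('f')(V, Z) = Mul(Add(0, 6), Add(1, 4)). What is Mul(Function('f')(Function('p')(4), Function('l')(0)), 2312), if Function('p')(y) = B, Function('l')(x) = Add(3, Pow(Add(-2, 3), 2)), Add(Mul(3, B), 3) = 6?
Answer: 69360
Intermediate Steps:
B = 1 (B = Add(-1, Mul(Rational(1, 3), 6)) = Add(-1, 2) = 1)
Function('l')(x) = 4 (Function('l')(x) = Add(3, Pow(1, 2)) = Add(3, 1) = 4)
Function('p')(y) = 1
Function('f')(V, Z) = 30 (Function('f')(V, Z) = Mul(6, 5) = 30)
Mul(Function('f')(Function('p')(4), Function('l')(0)), 2312) = Mul(30, 2312) = 69360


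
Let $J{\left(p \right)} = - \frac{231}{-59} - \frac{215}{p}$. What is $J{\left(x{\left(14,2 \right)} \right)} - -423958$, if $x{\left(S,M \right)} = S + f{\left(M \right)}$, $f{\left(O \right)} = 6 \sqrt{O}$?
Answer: $\frac{1550763891}{3658} + \frac{645 \sqrt{2}}{62} \approx 4.2395 \cdot 10^{5}$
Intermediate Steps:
$x{\left(S,M \right)} = S + 6 \sqrt{M}$
$J{\left(p \right)} = \frac{231}{59} - \frac{215}{p}$ ($J{\left(p \right)} = \left(-231\right) \left(- \frac{1}{59}\right) - \frac{215}{p} = \frac{231}{59} - \frac{215}{p}$)
$J{\left(x{\left(14,2 \right)} \right)} - -423958 = \left(\frac{231}{59} - \frac{215}{14 + 6 \sqrt{2}}\right) - -423958 = \left(\frac{231}{59} - \frac{215}{14 + 6 \sqrt{2}}\right) + 423958 = \frac{25013753}{59} - \frac{215}{14 + 6 \sqrt{2}}$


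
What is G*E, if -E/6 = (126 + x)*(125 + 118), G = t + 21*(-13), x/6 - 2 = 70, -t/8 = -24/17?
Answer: 3619546236/17 ≈ 2.1291e+8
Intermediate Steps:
t = 192/17 (t = -(-192)/17 = -8*(-24/17) = 192/17 ≈ 11.294)
x = 432 (x = 12 + 6*70 = 12 + 420 = 432)
G = -4449/17 (G = 192/17 + 21*(-13) = 192/17 - 273 = -4449/17 ≈ -261.71)
E = -813564 (E = -6*(126 + 432)*(125 + 118) = -3348*243 = -6*135594 = -813564)
G*E = -4449/17*(-813564) = 3619546236/17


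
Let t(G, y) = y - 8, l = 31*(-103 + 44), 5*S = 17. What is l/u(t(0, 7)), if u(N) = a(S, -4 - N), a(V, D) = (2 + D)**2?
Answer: -1829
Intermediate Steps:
S = 17/5 (S = (1/5)*17 = 17/5 ≈ 3.4000)
l = -1829 (l = 31*(-59) = -1829)
t(G, y) = -8 + y
u(N) = (-2 - N)**2 (u(N) = (2 + (-4 - N))**2 = (-2 - N)**2)
l/u(t(0, 7)) = -1829/(2 + (-8 + 7))**2 = -1829/(2 - 1)**2 = -1829/(1**2) = -1829/1 = -1829*1 = -1829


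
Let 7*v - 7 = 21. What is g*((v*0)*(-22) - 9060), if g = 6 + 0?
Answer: -54360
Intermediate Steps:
v = 4 (v = 1 + (⅐)*21 = 1 + 3 = 4)
g = 6
g*((v*0)*(-22) - 9060) = 6*((4*0)*(-22) - 9060) = 6*(0*(-22) - 9060) = 6*(0 - 9060) = 6*(-9060) = -54360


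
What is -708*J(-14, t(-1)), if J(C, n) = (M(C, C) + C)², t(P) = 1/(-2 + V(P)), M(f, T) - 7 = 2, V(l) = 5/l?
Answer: -17700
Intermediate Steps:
M(f, T) = 9 (M(f, T) = 7 + 2 = 9)
t(P) = 1/(-2 + 5/P)
J(C, n) = (9 + C)²
-708*J(-14, t(-1)) = -708*(9 - 14)² = -708*(-5)² = -708*25 = -17700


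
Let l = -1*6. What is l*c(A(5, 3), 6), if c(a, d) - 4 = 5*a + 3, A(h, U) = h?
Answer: -192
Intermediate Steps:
c(a, d) = 7 + 5*a (c(a, d) = 4 + (5*a + 3) = 4 + (3 + 5*a) = 7 + 5*a)
l = -6
l*c(A(5, 3), 6) = -6*(7 + 5*5) = -6*(7 + 25) = -6*32 = -192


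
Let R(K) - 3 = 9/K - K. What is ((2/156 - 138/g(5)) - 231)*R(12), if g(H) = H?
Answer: 1109339/520 ≈ 2133.3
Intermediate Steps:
R(K) = 3 - K + 9/K (R(K) = 3 + (9/K - K) = 3 + (-K + 9/K) = 3 - K + 9/K)
((2/156 - 138/g(5)) - 231)*R(12) = ((2/156 - 138/5) - 231)*(3 - 1*12 + 9/12) = ((2*(1/156) - 138*⅕) - 231)*(3 - 12 + 9*(1/12)) = ((1/78 - 138/5) - 231)*(3 - 12 + ¾) = (-10759/390 - 231)*(-33/4) = -100849/390*(-33/4) = 1109339/520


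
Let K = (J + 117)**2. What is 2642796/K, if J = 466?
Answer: 2642796/339889 ≈ 7.7755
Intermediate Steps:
K = 339889 (K = (466 + 117)**2 = 583**2 = 339889)
2642796/K = 2642796/339889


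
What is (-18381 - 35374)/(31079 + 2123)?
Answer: -4135/2554 ≈ -1.6190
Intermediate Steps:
(-18381 - 35374)/(31079 + 2123) = -53755/33202 = -53755*1/33202 = -4135/2554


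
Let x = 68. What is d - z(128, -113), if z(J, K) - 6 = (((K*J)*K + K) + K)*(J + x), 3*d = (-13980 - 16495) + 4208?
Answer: -960939413/3 ≈ -3.2031e+8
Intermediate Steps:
d = -26267/3 (d = ((-13980 - 16495) + 4208)/3 = (-30475 + 4208)/3 = (1/3)*(-26267) = -26267/3 ≈ -8755.7)
z(J, K) = 6 + (68 + J)*(2*K + J*K**2) (z(J, K) = 6 + (((K*J)*K + K) + K)*(J + 68) = 6 + (((J*K)*K + K) + K)*(68 + J) = 6 + ((J*K**2 + K) + K)*(68 + J) = 6 + ((K + J*K**2) + K)*(68 + J) = 6 + (2*K + J*K**2)*(68 + J) = 6 + (68 + J)*(2*K + J*K**2))
d - z(128, -113) = -26267/3 - (6 + 136*(-113) + 128**2*(-113)**2 + 2*128*(-113) + 68*128*(-113)**2) = -26267/3 - (6 - 15368 + 16384*12769 - 28928 + 68*128*12769) = -26267/3 - (6 - 15368 + 209207296 - 28928 + 111141376) = -26267/3 - 1*320304382 = -26267/3 - 320304382 = -960939413/3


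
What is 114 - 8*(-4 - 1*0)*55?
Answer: 1874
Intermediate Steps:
114 - 8*(-4 - 1*0)*55 = 114 - 8*(-4 + 0)*55 = 114 - 8*(-4)*55 = 114 + 32*55 = 114 + 1760 = 1874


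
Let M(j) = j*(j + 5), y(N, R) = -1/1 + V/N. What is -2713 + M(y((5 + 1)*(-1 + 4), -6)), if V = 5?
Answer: -880013/324 ≈ -2716.1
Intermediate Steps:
y(N, R) = -1 + 5/N (y(N, R) = -1/1 + 5/N = -1*1 + 5/N = -1 + 5/N)
M(j) = j*(5 + j)
-2713 + M(y((5 + 1)*(-1 + 4), -6)) = -2713 + ((5 - (5 + 1)*(-1 + 4))/(((5 + 1)*(-1 + 4))))*(5 + (5 - (5 + 1)*(-1 + 4))/(((5 + 1)*(-1 + 4)))) = -2713 + ((5 - 6*3)/((6*3)))*(5 + (5 - 6*3)/((6*3))) = -2713 + ((5 - 1*18)/18)*(5 + (5 - 1*18)/18) = -2713 + ((5 - 18)/18)*(5 + (5 - 18)/18) = -2713 + ((1/18)*(-13))*(5 + (1/18)*(-13)) = -2713 - 13*(5 - 13/18)/18 = -2713 - 13/18*77/18 = -2713 - 1001/324 = -880013/324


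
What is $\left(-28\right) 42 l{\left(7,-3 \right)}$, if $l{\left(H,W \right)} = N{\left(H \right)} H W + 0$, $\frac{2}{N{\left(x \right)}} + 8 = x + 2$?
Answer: $49392$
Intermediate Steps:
$N{\left(x \right)} = \frac{2}{-6 + x}$ ($N{\left(x \right)} = \frac{2}{-8 + \left(x + 2\right)} = \frac{2}{-8 + \left(2 + x\right)} = \frac{2}{-6 + x}$)
$l{\left(H,W \right)} = \frac{2 H W}{-6 + H}$ ($l{\left(H,W \right)} = \frac{2}{-6 + H} H W + 0 = \frac{2 H}{-6 + H} W + 0 = \frac{2 H W}{-6 + H} + 0 = \frac{2 H W}{-6 + H}$)
$\left(-28\right) 42 l{\left(7,-3 \right)} = \left(-28\right) 42 \cdot 2 \cdot 7 \left(-3\right) \frac{1}{-6 + 7} = - 1176 \cdot 2 \cdot 7 \left(-3\right) 1^{-1} = - 1176 \cdot 2 \cdot 7 \left(-3\right) 1 = \left(-1176\right) \left(-42\right) = 49392$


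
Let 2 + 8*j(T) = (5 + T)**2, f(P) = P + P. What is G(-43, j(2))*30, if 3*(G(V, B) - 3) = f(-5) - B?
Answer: -275/4 ≈ -68.750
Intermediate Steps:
f(P) = 2*P
j(T) = -1/4 + (5 + T)**2/8
G(V, B) = -1/3 - B/3 (G(V, B) = 3 + (2*(-5) - B)/3 = 3 + (-10 - B)/3 = 3 + (-10/3 - B/3) = -1/3 - B/3)
G(-43, j(2))*30 = (-1/3 - (-1/4 + (5 + 2)**2/8)/3)*30 = (-1/3 - (-1/4 + (1/8)*7**2)/3)*30 = (-1/3 - (-1/4 + (1/8)*49)/3)*30 = (-1/3 - (-1/4 + 49/8)/3)*30 = (-1/3 - 1/3*47/8)*30 = (-1/3 - 47/24)*30 = -55/24*30 = -275/4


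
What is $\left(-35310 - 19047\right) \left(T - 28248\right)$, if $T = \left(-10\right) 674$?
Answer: $1901842716$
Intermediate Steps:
$T = -6740$
$\left(-35310 - 19047\right) \left(T - 28248\right) = \left(-35310 - 19047\right) \left(-6740 - 28248\right) = - 54357 \left(-6740 - 28248\right) = \left(-54357\right) \left(-34988\right) = 1901842716$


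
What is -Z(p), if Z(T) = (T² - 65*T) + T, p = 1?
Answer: 63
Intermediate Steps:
Z(T) = T² - 64*T
-Z(p) = -(-64 + 1) = -(-63) = -1*(-63) = 63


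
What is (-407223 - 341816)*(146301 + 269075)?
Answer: -311132823664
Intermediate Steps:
(-407223 - 341816)*(146301 + 269075) = -749039*415376 = -311132823664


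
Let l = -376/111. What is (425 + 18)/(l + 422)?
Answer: 49173/46466 ≈ 1.0583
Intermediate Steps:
l = -376/111 (l = -376*1/111 = -376/111 ≈ -3.3874)
(425 + 18)/(l + 422) = (425 + 18)/(-376/111 + 422) = 443/(46466/111) = 443*(111/46466) = 49173/46466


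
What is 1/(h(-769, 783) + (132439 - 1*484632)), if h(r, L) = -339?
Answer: -1/352532 ≈ -2.8366e-6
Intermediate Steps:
1/(h(-769, 783) + (132439 - 1*484632)) = 1/(-339 + (132439 - 1*484632)) = 1/(-339 + (132439 - 484632)) = 1/(-339 - 352193) = 1/(-352532) = -1/352532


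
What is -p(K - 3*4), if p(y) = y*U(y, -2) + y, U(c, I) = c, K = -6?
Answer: -306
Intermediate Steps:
p(y) = y + y² (p(y) = y*y + y = y² + y = y + y²)
-p(K - 3*4) = -(-6 - 3*4)*(1 + (-6 - 3*4)) = -(-6 - 12)*(1 + (-6 - 12)) = -(-18)*(1 - 18) = -(-18)*(-17) = -1*306 = -306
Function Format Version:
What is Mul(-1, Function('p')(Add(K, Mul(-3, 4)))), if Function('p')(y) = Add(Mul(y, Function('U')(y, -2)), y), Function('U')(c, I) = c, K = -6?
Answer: -306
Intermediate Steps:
Function('p')(y) = Add(y, Pow(y, 2)) (Function('p')(y) = Add(Mul(y, y), y) = Add(Pow(y, 2), y) = Add(y, Pow(y, 2)))
Mul(-1, Function('p')(Add(K, Mul(-3, 4)))) = Mul(-1, Mul(Add(-6, Mul(-3, 4)), Add(1, Add(-6, Mul(-3, 4))))) = Mul(-1, Mul(Add(-6, -12), Add(1, Add(-6, -12)))) = Mul(-1, Mul(-18, Add(1, -18))) = Mul(-1, Mul(-18, -17)) = Mul(-1, 306) = -306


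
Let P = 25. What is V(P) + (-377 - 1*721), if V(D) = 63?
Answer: -1035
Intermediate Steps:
V(P) + (-377 - 1*721) = 63 + (-377 - 1*721) = 63 + (-377 - 721) = 63 - 1098 = -1035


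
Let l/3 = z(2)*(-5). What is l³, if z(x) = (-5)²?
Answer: -52734375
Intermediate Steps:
z(x) = 25
l = -375 (l = 3*(25*(-5)) = 3*(-125) = -375)
l³ = (-375)³ = -52734375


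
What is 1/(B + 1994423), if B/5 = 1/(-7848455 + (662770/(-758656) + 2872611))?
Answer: 1887477284217/3764428107618025151 ≈ 5.0140e-7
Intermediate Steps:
B = -1896640/1887477284217 (B = 5/(-7848455 + (662770/(-758656) + 2872611)) = 5/(-7848455 + (662770*(-1/758656) + 2872611)) = 5/(-7848455 + (-331385/379328 + 2872611)) = 5/(-7848455 + 1089661454023/379328) = 5/(-1887477284217/379328) = 5*(-379328/1887477284217) = -1896640/1887477284217 ≈ -1.0049e-6)
1/(B + 1994423) = 1/(-1896640/1887477284217 + 1994423) = 1/(3764428107618025151/1887477284217) = 1887477284217/3764428107618025151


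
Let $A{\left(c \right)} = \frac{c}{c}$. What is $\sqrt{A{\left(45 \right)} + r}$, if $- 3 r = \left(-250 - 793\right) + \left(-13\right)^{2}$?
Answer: $\frac{\sqrt{2631}}{3} \approx 17.098$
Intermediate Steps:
$r = \frac{874}{3}$ ($r = - \frac{\left(-250 - 793\right) + \left(-13\right)^{2}}{3} = - \frac{-1043 + 169}{3} = \left(- \frac{1}{3}\right) \left(-874\right) = \frac{874}{3} \approx 291.33$)
$A{\left(c \right)} = 1$
$\sqrt{A{\left(45 \right)} + r} = \sqrt{1 + \frac{874}{3}} = \sqrt{\frac{877}{3}} = \frac{\sqrt{2631}}{3}$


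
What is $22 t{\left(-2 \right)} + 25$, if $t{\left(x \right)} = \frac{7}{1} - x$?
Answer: $223$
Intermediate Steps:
$t{\left(x \right)} = 7 - x$ ($t{\left(x \right)} = 7 \cdot 1 - x = 7 - x$)
$22 t{\left(-2 \right)} + 25 = 22 \left(7 - -2\right) + 25 = 22 \left(7 + 2\right) + 25 = 22 \cdot 9 + 25 = 198 + 25 = 223$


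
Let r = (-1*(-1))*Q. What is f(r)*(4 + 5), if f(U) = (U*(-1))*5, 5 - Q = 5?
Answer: 0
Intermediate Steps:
Q = 0 (Q = 5 - 1*5 = 5 - 5 = 0)
r = 0 (r = -1*(-1)*0 = 1*0 = 0)
f(U) = -5*U (f(U) = -U*5 = -5*U)
f(r)*(4 + 5) = (-5*0)*(4 + 5) = 0*9 = 0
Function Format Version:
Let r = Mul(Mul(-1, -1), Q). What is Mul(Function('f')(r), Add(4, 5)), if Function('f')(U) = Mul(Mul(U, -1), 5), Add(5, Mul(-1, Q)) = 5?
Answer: 0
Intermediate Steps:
Q = 0 (Q = Add(5, Mul(-1, 5)) = Add(5, -5) = 0)
r = 0 (r = Mul(Mul(-1, -1), 0) = Mul(1, 0) = 0)
Function('f')(U) = Mul(-5, U) (Function('f')(U) = Mul(Mul(-1, U), 5) = Mul(-5, U))
Mul(Function('f')(r), Add(4, 5)) = Mul(Mul(-5, 0), Add(4, 5)) = Mul(0, 9) = 0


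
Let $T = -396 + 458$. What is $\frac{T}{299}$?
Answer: $\frac{62}{299} \approx 0.20736$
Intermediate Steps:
$T = 62$
$\frac{T}{299} = \frac{62}{299}$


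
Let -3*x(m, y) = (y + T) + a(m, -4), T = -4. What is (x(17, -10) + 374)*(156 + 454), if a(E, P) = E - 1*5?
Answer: 685640/3 ≈ 2.2855e+5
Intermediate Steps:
a(E, P) = -5 + E (a(E, P) = E - 5 = -5 + E)
x(m, y) = 3 - m/3 - y/3 (x(m, y) = -((y - 4) + (-5 + m))/3 = -((-4 + y) + (-5 + m))/3 = -(-9 + m + y)/3 = 3 - m/3 - y/3)
(x(17, -10) + 374)*(156 + 454) = ((3 - 1/3*17 - 1/3*(-10)) + 374)*(156 + 454) = ((3 - 17/3 + 10/3) + 374)*610 = (2/3 + 374)*610 = (1124/3)*610 = 685640/3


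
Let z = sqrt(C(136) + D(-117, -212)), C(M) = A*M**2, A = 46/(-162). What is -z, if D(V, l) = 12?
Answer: -2*I*sqrt(106109)/9 ≈ -72.387*I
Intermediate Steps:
A = -23/81 (A = 46*(-1/162) = -23/81 ≈ -0.28395)
C(M) = -23*M**2/81
z = 2*I*sqrt(106109)/9 (z = sqrt(-23/81*136**2 + 12) = sqrt(-23/81*18496 + 12) = sqrt(-425408/81 + 12) = sqrt(-424436/81) = 2*I*sqrt(106109)/9 ≈ 72.387*I)
-z = -2*I*sqrt(106109)/9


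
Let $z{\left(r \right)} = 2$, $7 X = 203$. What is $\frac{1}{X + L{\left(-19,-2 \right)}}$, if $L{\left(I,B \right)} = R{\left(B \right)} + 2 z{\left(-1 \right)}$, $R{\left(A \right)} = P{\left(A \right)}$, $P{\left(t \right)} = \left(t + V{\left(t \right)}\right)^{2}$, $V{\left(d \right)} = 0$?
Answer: $\frac{1}{37} \approx 0.027027$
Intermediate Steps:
$X = 29$ ($X = \frac{1}{7} \cdot 203 = 29$)
$P{\left(t \right)} = t^{2}$ ($P{\left(t \right)} = \left(t + 0\right)^{2} = t^{2}$)
$R{\left(A \right)} = A^{2}$
$L{\left(I,B \right)} = 4 + B^{2}$ ($L{\left(I,B \right)} = B^{2} + 2 \cdot 2 = B^{2} + 4 = 4 + B^{2}$)
$\frac{1}{X + L{\left(-19,-2 \right)}} = \frac{1}{29 + \left(4 + \left(-2\right)^{2}\right)} = \frac{1}{29 + \left(4 + 4\right)} = \frac{1}{29 + 8} = \frac{1}{37}$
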